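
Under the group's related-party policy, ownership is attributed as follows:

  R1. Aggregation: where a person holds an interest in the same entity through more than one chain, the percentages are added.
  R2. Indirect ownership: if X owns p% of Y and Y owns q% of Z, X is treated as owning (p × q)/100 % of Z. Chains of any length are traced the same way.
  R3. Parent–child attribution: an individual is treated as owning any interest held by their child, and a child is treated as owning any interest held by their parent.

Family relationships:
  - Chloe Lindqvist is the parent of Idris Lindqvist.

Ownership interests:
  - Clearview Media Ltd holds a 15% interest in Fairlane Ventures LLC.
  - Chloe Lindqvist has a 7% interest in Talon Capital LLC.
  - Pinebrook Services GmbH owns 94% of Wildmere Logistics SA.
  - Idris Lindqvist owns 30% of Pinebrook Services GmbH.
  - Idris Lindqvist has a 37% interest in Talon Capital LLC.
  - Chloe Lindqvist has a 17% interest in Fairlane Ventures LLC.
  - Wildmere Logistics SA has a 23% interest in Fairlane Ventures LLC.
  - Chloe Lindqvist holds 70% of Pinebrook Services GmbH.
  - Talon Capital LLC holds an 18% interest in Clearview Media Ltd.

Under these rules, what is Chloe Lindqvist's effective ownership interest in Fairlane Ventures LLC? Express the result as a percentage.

39.808%

By parent–child attribution (R3), Chloe Lindqvist is treated as also owning Idris Lindqvist's interest in Pinebrook Services GmbH, giving 70% + 30% = 100%.
By parent–child attribution (R3), Chloe Lindqvist is treated as also owning Idris Lindqvist's interest in Talon Capital LLC, giving 7% + 37% = 44%.
Chain via Pinebrook Services GmbH → Wildmere Logistics SA (R2): 100% × 94% × 23% = 21.62% of Fairlane Ventures LLC.
Chain via Talon Capital LLC → Clearview Media Ltd (R2): 44% × 18% × 15% = 1.188% of Fairlane Ventures LLC.
Direct interest in Fairlane Ventures LLC: 17%.
Aggregating (R1): 21.62% + 1.188% + 17% = 39.808%.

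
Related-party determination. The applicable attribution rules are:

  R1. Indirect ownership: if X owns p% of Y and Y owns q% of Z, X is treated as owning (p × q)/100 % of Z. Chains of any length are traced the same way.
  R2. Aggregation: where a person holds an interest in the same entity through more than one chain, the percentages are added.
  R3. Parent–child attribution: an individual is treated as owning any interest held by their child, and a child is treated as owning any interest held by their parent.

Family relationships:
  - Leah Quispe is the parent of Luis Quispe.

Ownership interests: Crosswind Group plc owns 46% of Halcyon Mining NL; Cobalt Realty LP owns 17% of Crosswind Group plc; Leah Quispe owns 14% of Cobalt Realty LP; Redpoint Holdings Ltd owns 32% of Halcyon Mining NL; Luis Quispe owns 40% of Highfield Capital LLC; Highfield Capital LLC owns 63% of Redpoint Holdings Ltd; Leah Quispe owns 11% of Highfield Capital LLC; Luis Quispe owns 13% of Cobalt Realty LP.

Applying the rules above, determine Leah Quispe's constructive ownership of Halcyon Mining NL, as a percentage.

By parent–child attribution (R3), Leah Quispe is treated as also owning Luis Quispe's interest in Cobalt Realty LP, giving 14% + 13% = 27%.
By parent–child attribution (R3), Leah Quispe is treated as also owning Luis Quispe's interest in Highfield Capital LLC, giving 11% + 40% = 51%.
Chain via Cobalt Realty LP → Crosswind Group plc (R1): 27% × 17% × 46% = 2.1114% of Halcyon Mining NL.
Chain via Highfield Capital LLC → Redpoint Holdings Ltd (R1): 51% × 63% × 32% = 10.2816% of Halcyon Mining NL.
Aggregating (R2): 2.1114% + 10.2816% = 12.393%.

12.393%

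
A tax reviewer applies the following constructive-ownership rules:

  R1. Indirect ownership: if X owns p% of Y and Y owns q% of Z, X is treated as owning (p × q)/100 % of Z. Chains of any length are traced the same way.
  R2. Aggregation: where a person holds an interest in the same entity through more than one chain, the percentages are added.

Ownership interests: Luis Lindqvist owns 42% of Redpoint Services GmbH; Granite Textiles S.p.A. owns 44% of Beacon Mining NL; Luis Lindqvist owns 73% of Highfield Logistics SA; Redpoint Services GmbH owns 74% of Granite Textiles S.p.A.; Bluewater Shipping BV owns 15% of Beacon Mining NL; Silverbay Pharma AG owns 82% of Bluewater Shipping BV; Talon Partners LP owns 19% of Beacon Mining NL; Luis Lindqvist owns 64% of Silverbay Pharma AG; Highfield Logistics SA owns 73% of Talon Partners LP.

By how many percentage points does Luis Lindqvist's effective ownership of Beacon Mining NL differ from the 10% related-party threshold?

Chain via Highfield Logistics SA → Talon Partners LP (R1): 73% × 73% × 19% = 10.1251% of Beacon Mining NL.
Chain via Redpoint Services GmbH → Granite Textiles S.p.A. (R1): 42% × 74% × 44% = 13.6752% of Beacon Mining NL.
Chain via Silverbay Pharma AG → Bluewater Shipping BV (R1): 64% × 82% × 15% = 7.872% of Beacon Mining NL.
Aggregating (R2): 10.1251% + 13.6752% + 7.872% = 31.6723%.
31.6723% exceeds the 10% threshold by 21.6723 percentage points.

21.6723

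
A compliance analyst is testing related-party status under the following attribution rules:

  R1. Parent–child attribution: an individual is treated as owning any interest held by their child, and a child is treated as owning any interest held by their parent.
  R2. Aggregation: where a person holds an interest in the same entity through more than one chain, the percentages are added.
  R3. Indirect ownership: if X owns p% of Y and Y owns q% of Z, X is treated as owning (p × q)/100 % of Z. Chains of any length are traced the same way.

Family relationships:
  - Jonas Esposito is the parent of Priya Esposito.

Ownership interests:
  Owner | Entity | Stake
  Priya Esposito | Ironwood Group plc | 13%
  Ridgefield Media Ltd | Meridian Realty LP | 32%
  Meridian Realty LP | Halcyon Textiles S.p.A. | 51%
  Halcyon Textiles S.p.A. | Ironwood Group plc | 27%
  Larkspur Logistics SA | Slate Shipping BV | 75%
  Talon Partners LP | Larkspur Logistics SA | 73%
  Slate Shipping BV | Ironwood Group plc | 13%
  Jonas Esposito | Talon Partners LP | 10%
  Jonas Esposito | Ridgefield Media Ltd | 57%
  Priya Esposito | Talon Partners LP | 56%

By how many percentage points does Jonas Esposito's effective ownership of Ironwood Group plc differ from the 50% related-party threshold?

29.790802

By parent–child attribution (R1), Jonas Esposito is treated as also owning Priya Esposito's interest in Talon Partners LP, giving 10% + 56% = 66%.
By parent–child attribution (R1), Jonas Esposito is treated as owning Priya Esposito's 13% interest in Ironwood Group plc.
Chain via Talon Partners LP → Larkspur Logistics SA → Slate Shipping BV (R3): 66% × 73% × 75% × 13% = 4.69755% of Ironwood Group plc.
Chain via Ridgefield Media Ltd → Meridian Realty LP → Halcyon Textiles S.p.A. (R3): 57% × 32% × 51% × 27% = 2.511648% of Ironwood Group plc.
Direct interest in Ironwood Group plc: 13%.
Aggregating (R2): 4.69755% + 2.511648% + 13% = 20.209198%.
20.209198% falls short of the 50% threshold by 29.790802 percentage points.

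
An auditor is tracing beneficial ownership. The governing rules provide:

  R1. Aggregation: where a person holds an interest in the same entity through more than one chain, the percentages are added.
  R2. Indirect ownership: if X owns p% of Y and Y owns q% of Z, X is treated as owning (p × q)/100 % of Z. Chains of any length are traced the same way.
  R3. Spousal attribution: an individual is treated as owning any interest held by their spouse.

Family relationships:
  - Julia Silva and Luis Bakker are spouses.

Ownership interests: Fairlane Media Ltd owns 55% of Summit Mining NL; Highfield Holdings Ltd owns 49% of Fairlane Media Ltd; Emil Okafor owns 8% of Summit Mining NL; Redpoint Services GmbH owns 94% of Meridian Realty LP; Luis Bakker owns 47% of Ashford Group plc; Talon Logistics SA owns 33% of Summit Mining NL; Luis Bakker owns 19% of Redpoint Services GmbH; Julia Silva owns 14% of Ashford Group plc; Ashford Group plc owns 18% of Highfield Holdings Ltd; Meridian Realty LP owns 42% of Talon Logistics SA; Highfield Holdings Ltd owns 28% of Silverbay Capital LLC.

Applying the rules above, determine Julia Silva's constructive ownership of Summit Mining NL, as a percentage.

5.434506%

By spousal attribution (R3), Julia Silva is treated as also owning Luis Bakker's interest in Ashford Group plc, giving 14% + 47% = 61%.
By spousal attribution (R3), Julia Silva is treated as owning Luis Bakker's 19% interest in Redpoint Services GmbH.
Chain via Ashford Group plc → Highfield Holdings Ltd → Fairlane Media Ltd (R2): 61% × 18% × 49% × 55% = 2.95911% of Summit Mining NL.
Chain via Redpoint Services GmbH → Meridian Realty LP → Talon Logistics SA (R2): 19% × 94% × 42% × 33% = 2.475396% of Summit Mining NL.
Aggregating (R1): 2.95911% + 2.475396% = 5.434506%.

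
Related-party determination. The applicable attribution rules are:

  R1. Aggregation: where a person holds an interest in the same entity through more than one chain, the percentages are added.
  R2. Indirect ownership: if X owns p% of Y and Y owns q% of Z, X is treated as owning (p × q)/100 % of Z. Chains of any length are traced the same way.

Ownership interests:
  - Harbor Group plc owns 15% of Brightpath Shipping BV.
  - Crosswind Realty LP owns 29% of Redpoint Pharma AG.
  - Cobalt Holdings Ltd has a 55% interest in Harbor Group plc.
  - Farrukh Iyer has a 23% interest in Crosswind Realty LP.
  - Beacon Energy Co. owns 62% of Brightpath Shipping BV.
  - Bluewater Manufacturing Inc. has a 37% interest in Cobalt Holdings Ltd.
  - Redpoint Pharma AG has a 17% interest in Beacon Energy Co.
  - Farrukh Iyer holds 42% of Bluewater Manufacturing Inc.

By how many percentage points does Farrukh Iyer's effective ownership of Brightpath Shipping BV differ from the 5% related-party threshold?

3.014932

Chain via Crosswind Realty LP → Redpoint Pharma AG → Beacon Energy Co. (R2): 23% × 29% × 17% × 62% = 0.703018% of Brightpath Shipping BV.
Chain via Bluewater Manufacturing Inc. → Cobalt Holdings Ltd → Harbor Group plc (R2): 42% × 37% × 55% × 15% = 1.28205% of Brightpath Shipping BV.
Aggregating (R1): 0.703018% + 1.28205% = 1.985068%.
1.985068% falls short of the 5% threshold by 3.014932 percentage points.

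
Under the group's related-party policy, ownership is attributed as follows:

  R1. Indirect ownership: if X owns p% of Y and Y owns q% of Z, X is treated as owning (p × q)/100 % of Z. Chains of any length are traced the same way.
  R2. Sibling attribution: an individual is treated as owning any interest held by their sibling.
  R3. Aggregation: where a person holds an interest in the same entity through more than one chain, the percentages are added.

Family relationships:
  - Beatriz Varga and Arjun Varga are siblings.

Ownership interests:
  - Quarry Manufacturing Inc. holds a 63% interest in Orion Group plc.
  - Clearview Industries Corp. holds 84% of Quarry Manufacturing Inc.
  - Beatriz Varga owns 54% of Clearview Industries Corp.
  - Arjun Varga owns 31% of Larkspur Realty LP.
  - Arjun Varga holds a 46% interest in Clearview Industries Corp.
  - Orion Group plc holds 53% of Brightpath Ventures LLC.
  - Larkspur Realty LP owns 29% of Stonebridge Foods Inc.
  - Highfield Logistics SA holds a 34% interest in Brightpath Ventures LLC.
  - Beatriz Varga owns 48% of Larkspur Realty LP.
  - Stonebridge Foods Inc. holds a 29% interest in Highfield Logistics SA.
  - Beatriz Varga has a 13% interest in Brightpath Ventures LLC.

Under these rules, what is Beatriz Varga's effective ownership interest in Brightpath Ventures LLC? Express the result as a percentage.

43.306526%

By sibling attribution (R2), Beatriz Varga is treated as also owning Arjun Varga's interest in Larkspur Realty LP, giving 48% + 31% = 79%.
By sibling attribution (R2), Beatriz Varga is treated as also owning Arjun Varga's interest in Clearview Industries Corp, giving 54% + 46% = 100%.
Chain via Larkspur Realty LP → Stonebridge Foods Inc. → Highfield Logistics SA (R1): 79% × 29% × 29% × 34% = 2.258926% of Brightpath Ventures LLC.
Chain via Clearview Industries Corp. → Quarry Manufacturing Inc. → Orion Group plc (R1): 100% × 84% × 63% × 53% = 28.0476% of Brightpath Ventures LLC.
Direct interest in Brightpath Ventures LLC: 13%.
Aggregating (R3): 2.258926% + 28.0476% + 13% = 43.306526%.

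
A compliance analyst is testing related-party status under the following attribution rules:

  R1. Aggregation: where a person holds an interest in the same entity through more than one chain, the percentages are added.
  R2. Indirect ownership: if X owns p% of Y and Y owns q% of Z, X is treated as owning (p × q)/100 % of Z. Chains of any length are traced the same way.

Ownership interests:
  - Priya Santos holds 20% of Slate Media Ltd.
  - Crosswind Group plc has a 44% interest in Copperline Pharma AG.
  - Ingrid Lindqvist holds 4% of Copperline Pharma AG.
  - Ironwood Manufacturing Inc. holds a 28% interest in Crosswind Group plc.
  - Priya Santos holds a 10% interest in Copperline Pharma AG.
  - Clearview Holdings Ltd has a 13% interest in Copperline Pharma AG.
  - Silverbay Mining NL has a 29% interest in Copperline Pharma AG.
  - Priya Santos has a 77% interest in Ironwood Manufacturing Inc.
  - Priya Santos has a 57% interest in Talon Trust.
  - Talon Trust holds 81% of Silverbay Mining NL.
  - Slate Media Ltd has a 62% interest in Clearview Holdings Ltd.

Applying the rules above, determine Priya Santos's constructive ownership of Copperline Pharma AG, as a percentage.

34.4877%

Chain via Talon Trust → Silverbay Mining NL (R2): 57% × 81% × 29% = 13.3893% of Copperline Pharma AG.
Chain via Slate Media Ltd → Clearview Holdings Ltd (R2): 20% × 62% × 13% = 1.612% of Copperline Pharma AG.
Chain via Ironwood Manufacturing Inc. → Crosswind Group plc (R2): 77% × 28% × 44% = 9.4864% of Copperline Pharma AG.
Direct interest in Copperline Pharma AG: 10%.
Aggregating (R1): 13.3893% + 1.612% + 9.4864% + 10% = 34.4877%.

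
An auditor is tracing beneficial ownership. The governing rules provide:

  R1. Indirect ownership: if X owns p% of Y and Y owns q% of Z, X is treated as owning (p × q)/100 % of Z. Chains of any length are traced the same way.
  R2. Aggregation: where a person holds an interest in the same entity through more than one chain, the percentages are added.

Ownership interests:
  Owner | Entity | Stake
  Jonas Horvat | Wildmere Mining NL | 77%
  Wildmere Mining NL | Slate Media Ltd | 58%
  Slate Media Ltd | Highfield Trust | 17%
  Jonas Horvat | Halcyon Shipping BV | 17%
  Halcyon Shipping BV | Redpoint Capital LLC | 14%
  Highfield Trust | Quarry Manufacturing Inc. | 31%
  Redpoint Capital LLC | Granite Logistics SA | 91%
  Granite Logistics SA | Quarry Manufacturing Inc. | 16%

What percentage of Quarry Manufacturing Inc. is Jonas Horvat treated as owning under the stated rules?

Chain via Halcyon Shipping BV → Redpoint Capital LLC → Granite Logistics SA (R1): 17% × 14% × 91% × 16% = 0.346528% of Quarry Manufacturing Inc.
Chain via Wildmere Mining NL → Slate Media Ltd → Highfield Trust (R1): 77% × 58% × 17% × 31% = 2.353582% of Quarry Manufacturing Inc.
Aggregating (R2): 0.346528% + 2.353582% = 2.70011%.

2.70011%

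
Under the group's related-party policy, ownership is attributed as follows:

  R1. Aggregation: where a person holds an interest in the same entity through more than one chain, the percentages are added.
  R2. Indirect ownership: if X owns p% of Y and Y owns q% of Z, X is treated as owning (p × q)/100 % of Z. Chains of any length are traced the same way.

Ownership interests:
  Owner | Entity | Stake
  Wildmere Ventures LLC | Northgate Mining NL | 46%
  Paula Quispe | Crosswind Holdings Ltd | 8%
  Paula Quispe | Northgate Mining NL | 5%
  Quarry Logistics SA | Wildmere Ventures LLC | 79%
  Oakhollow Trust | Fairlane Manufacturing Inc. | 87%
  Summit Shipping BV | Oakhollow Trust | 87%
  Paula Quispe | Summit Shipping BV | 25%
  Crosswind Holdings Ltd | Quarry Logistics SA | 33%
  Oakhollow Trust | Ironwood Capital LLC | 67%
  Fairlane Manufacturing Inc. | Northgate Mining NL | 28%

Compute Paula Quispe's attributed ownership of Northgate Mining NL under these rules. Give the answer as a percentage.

Chain via Crosswind Holdings Ltd → Quarry Logistics SA → Wildmere Ventures LLC (R2): 8% × 33% × 79% × 46% = 0.959376% of Northgate Mining NL.
Chain via Summit Shipping BV → Oakhollow Trust → Fairlane Manufacturing Inc. (R2): 25% × 87% × 87% × 28% = 5.2983% of Northgate Mining NL.
Direct interest in Northgate Mining NL: 5%.
Aggregating (R1): 0.959376% + 5.2983% + 5% = 11.257676%.

11.257676%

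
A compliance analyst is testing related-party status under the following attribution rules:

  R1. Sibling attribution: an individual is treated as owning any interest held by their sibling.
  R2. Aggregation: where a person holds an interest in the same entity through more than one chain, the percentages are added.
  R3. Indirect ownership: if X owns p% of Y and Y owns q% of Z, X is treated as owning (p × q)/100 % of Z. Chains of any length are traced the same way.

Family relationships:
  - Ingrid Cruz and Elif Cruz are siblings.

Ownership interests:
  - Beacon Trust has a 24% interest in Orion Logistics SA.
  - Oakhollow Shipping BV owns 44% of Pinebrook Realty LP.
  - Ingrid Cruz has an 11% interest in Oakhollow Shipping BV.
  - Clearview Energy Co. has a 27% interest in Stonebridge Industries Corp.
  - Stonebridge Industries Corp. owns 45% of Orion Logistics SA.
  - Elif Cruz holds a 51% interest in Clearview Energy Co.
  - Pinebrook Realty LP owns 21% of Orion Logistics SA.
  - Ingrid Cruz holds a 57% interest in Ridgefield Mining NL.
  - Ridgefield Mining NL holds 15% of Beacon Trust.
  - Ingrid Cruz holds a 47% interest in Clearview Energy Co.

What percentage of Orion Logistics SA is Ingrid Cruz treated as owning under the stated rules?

By sibling attribution (R1), Ingrid Cruz is treated as also owning Elif Cruz's interest in Clearview Energy Co, giving 47% + 51% = 98%.
Chain via Ridgefield Mining NL → Beacon Trust (R3): 57% × 15% × 24% = 2.052% of Orion Logistics SA.
Chain via Clearview Energy Co. → Stonebridge Industries Corp. (R3): 98% × 27% × 45% = 11.907% of Orion Logistics SA.
Chain via Oakhollow Shipping BV → Pinebrook Realty LP (R3): 11% × 44% × 21% = 1.0164% of Orion Logistics SA.
Aggregating (R2): 2.052% + 11.907% + 1.0164% = 14.9754%.

14.9754%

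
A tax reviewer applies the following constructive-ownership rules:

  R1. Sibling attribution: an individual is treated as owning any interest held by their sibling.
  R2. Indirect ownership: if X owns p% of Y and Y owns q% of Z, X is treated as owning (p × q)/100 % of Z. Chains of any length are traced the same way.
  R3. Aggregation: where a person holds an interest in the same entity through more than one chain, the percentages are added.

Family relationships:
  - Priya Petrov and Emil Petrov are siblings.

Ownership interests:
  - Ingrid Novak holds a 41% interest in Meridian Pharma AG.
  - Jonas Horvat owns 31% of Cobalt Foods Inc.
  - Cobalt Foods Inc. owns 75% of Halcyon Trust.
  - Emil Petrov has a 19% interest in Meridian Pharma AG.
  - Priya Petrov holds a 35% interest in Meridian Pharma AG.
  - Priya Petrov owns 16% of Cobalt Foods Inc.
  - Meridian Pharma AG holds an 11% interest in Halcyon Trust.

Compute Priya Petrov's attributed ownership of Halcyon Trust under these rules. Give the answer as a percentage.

17.94%

By sibling attribution (R1), Priya Petrov is treated as also owning Emil Petrov's interest in Meridian Pharma AG, giving 35% + 19% = 54%.
Chain via Meridian Pharma AG (R2): 54% × 11% = 5.94% of Halcyon Trust.
Chain via Cobalt Foods Inc. (R2): 16% × 75% = 12% of Halcyon Trust.
Aggregating (R3): 5.94% + 12% = 17.94%.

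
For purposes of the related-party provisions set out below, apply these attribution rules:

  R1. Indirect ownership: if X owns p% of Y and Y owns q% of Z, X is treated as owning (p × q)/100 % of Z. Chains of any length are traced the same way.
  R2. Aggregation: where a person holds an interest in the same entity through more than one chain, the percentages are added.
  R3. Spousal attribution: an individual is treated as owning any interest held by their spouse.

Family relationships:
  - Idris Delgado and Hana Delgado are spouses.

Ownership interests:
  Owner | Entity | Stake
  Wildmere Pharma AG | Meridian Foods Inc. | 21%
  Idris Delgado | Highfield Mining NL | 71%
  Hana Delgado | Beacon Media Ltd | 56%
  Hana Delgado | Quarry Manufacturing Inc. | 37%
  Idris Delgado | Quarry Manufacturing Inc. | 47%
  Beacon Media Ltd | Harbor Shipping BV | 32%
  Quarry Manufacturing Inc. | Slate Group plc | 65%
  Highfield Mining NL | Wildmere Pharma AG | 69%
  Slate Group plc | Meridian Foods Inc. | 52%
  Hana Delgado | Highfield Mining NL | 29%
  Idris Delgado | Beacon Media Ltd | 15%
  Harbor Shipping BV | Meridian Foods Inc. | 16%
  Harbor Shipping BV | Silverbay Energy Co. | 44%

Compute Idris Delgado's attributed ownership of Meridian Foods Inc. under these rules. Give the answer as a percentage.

By spousal attribution (R3), Idris Delgado is treated as also owning Hana Delgado's interest in Beacon Media Ltd, giving 15% + 56% = 71%.
By spousal attribution (R3), Idris Delgado is treated as also owning Hana Delgado's interest in Highfield Mining NL, giving 71% + 29% = 100%.
By spousal attribution (R3), Idris Delgado is treated as also owning Hana Delgado's interest in Quarry Manufacturing Inc, giving 47% + 37% = 84%.
Chain via Beacon Media Ltd → Harbor Shipping BV (R1): 71% × 32% × 16% = 3.6352% of Meridian Foods Inc.
Chain via Highfield Mining NL → Wildmere Pharma AG (R1): 100% × 69% × 21% = 14.49% of Meridian Foods Inc.
Chain via Quarry Manufacturing Inc. → Slate Group plc (R1): 84% × 65% × 52% = 28.392% of Meridian Foods Inc.
Aggregating (R2): 3.6352% + 14.49% + 28.392% = 46.5172%.

46.5172%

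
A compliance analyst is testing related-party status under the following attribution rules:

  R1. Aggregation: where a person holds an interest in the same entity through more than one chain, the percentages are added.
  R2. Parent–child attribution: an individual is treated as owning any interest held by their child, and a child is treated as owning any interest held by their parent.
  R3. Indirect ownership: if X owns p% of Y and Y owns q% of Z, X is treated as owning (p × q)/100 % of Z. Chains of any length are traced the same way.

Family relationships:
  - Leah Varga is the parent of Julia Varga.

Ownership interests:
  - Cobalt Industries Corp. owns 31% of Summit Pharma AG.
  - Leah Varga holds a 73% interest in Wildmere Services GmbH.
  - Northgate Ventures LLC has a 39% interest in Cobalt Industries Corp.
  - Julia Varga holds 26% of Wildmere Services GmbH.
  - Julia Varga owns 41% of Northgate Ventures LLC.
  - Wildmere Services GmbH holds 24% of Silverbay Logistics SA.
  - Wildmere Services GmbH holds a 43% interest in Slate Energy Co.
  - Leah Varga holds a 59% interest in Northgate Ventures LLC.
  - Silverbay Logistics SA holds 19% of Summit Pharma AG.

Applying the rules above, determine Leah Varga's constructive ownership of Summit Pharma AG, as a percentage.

16.6044%

By parent–child attribution (R2), Leah Varga is treated as also owning Julia Varga's interest in Northgate Ventures LLC, giving 59% + 41% = 100%.
By parent–child attribution (R2), Leah Varga is treated as also owning Julia Varga's interest in Wildmere Services GmbH, giving 73% + 26% = 99%.
Chain via Northgate Ventures LLC → Cobalt Industries Corp. (R3): 100% × 39% × 31% = 12.09% of Summit Pharma AG.
Chain via Wildmere Services GmbH → Silverbay Logistics SA (R3): 99% × 24% × 19% = 4.5144% of Summit Pharma AG.
Aggregating (R1): 12.09% + 4.5144% = 16.6044%.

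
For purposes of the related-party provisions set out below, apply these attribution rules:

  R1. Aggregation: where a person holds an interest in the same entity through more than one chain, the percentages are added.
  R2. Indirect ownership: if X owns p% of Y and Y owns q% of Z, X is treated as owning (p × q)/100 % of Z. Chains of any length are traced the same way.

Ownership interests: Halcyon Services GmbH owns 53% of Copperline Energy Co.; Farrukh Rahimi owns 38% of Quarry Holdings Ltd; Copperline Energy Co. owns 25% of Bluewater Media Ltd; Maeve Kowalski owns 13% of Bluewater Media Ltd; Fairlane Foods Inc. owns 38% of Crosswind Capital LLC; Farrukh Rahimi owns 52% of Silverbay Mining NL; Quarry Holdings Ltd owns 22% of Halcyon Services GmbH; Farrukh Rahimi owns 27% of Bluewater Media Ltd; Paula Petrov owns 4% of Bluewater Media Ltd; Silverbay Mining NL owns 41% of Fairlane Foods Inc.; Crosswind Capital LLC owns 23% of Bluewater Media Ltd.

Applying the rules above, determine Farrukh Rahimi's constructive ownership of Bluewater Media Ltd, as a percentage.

29.971068%

Chain via Quarry Holdings Ltd → Halcyon Services GmbH → Copperline Energy Co. (R2): 38% × 22% × 53% × 25% = 1.1077% of Bluewater Media Ltd.
Chain via Silverbay Mining NL → Fairlane Foods Inc. → Crosswind Capital LLC (R2): 52% × 41% × 38% × 23% = 1.863368% of Bluewater Media Ltd.
Direct interest in Bluewater Media Ltd: 27%.
Aggregating (R1): 1.1077% + 1.863368% + 27% = 29.971068%.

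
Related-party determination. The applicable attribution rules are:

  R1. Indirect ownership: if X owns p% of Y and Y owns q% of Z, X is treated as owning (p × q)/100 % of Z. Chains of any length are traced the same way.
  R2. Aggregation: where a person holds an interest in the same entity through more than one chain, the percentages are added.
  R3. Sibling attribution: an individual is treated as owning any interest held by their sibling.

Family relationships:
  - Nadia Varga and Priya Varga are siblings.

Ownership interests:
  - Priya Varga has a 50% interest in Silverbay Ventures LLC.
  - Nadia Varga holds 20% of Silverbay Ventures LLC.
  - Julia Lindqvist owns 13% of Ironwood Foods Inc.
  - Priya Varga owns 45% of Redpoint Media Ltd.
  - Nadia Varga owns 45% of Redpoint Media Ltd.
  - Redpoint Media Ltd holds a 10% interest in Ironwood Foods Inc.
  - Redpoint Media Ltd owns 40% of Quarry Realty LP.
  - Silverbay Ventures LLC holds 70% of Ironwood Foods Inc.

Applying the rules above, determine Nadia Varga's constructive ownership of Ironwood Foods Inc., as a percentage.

By sibling attribution (R3), Nadia Varga is treated as also owning Priya Varga's interest in Silverbay Ventures LLC, giving 20% + 50% = 70%.
By sibling attribution (R3), Nadia Varga is treated as also owning Priya Varga's interest in Redpoint Media Ltd, giving 45% + 45% = 90%.
Chain via Silverbay Ventures LLC (R1): 70% × 70% = 49% of Ironwood Foods Inc.
Chain via Redpoint Media Ltd (R1): 90% × 10% = 9% of Ironwood Foods Inc.
Aggregating (R2): 49% + 9% = 58%.

58%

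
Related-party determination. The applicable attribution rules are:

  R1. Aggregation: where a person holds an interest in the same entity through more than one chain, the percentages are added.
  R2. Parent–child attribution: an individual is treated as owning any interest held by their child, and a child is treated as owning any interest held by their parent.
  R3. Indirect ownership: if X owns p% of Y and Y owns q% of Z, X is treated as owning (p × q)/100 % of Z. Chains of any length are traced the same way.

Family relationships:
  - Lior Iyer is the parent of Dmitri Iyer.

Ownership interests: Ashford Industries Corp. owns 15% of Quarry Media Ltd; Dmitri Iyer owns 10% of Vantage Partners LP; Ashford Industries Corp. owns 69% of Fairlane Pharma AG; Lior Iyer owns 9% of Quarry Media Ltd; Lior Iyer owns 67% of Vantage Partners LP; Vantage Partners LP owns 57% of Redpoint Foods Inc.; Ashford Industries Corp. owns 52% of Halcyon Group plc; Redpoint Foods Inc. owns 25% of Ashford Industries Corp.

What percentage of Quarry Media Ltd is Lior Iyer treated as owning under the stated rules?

By parent–child attribution (R2), Lior Iyer is treated as also owning Dmitri Iyer's interest in Vantage Partners LP, giving 67% + 10% = 77%.
Chain via Vantage Partners LP → Redpoint Foods Inc. → Ashford Industries Corp. (R3): 77% × 57% × 25% × 15% = 1.645875% of Quarry Media Ltd.
Direct interest in Quarry Media Ltd: 9%.
Aggregating (R1): 1.645875% + 9% = 10.645875%.

10.645875%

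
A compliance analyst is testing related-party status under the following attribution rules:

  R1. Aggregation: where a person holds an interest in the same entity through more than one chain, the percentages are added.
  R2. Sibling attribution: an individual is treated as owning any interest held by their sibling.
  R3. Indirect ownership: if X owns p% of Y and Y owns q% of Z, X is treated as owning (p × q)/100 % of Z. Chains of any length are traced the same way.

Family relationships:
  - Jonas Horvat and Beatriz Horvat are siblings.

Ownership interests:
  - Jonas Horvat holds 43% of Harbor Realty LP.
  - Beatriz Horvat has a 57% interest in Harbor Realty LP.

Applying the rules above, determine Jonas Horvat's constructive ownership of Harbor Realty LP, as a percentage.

100%

By sibling attribution (R2), Jonas Horvat is treated as also owning Beatriz Horvat's interest in Harbor Realty LP, giving 43% + 57% = 100%.
Direct interest in Harbor Realty LP: 100%.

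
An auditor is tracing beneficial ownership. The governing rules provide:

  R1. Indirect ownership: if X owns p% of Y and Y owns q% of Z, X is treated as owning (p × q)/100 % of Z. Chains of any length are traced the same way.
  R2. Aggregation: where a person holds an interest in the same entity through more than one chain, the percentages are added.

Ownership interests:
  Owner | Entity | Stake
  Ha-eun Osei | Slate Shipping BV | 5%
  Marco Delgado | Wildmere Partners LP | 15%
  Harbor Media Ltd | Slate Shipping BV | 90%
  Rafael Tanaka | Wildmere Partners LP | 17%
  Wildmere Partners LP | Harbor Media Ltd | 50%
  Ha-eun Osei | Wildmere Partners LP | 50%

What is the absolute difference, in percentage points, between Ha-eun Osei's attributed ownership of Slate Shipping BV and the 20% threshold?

Chain via Wildmere Partners LP → Harbor Media Ltd (R1): 50% × 50% × 90% = 22.5% of Slate Shipping BV.
Direct interest in Slate Shipping BV: 5%.
Aggregating (R2): 22.5% + 5% = 27.5%.
27.5% exceeds the 20% threshold by 7.5 percentage points.

7.5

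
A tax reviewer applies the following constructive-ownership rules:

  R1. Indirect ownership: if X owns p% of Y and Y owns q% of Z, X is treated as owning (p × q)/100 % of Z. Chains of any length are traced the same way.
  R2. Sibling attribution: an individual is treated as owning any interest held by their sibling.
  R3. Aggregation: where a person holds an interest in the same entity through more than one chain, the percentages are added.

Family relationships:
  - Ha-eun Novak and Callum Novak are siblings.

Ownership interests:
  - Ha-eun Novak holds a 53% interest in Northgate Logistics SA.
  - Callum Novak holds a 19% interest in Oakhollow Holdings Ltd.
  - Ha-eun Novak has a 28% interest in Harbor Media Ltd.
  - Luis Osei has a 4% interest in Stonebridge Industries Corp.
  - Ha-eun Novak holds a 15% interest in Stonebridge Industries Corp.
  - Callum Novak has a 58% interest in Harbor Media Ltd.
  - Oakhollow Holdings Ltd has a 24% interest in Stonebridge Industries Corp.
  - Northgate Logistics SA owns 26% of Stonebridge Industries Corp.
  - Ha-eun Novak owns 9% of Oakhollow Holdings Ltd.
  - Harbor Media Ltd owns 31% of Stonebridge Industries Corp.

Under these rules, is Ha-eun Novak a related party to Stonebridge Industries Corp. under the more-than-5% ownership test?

By sibling attribution (R2), Ha-eun Novak is treated as also owning Callum Novak's interest in Oakhollow Holdings Ltd, giving 9% + 19% = 28%.
By sibling attribution (R2), Ha-eun Novak is treated as also owning Callum Novak's interest in Harbor Media Ltd, giving 28% + 58% = 86%.
Chain via Oakhollow Holdings Ltd (R1): 28% × 24% = 6.72% of Stonebridge Industries Corp.
Chain via Northgate Logistics SA (R1): 53% × 26% = 13.78% of Stonebridge Industries Corp.
Chain via Harbor Media Ltd (R1): 86% × 31% = 26.66% of Stonebridge Industries Corp.
Direct interest in Stonebridge Industries Corp: 15%.
Aggregating (R3): 6.72% + 13.78% + 26.66% + 15% = 62.16%.
62.16% exceeds the 5% threshold, so Ha-eun is a related party to Stonebridge Industries Corp.

Yes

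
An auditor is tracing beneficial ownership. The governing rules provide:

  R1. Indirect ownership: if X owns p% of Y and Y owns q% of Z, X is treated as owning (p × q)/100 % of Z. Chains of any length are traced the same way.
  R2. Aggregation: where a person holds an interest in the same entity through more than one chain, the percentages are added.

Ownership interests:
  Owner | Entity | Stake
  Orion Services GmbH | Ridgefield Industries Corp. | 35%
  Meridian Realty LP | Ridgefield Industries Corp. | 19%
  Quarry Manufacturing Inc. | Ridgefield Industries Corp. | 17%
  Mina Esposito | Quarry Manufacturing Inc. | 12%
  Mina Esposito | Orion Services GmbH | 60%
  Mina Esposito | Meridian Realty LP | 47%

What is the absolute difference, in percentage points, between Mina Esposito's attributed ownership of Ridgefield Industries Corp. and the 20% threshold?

11.97

Chain via Orion Services GmbH (R1): 60% × 35% = 21% of Ridgefield Industries Corp.
Chain via Quarry Manufacturing Inc. (R1): 12% × 17% = 2.04% of Ridgefield Industries Corp.
Chain via Meridian Realty LP (R1): 47% × 19% = 8.93% of Ridgefield Industries Corp.
Aggregating (R2): 21% + 2.04% + 8.93% = 31.97%.
31.97% exceeds the 20% threshold by 11.97 percentage points.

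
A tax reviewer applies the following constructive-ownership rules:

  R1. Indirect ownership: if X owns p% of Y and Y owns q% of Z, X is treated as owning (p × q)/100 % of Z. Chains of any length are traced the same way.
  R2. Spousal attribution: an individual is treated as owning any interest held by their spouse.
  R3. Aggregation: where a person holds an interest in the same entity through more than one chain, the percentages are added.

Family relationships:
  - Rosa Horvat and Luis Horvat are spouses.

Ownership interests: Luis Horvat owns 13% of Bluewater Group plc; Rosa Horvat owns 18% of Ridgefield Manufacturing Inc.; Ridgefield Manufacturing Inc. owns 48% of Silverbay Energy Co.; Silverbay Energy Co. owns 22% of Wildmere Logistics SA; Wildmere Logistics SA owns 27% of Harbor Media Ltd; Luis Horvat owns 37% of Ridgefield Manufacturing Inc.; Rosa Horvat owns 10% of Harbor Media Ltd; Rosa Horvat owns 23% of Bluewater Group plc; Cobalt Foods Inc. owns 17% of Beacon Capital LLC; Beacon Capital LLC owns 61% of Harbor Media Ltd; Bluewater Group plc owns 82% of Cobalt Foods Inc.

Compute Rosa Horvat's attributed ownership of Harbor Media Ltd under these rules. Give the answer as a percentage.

14.629384%

By spousal attribution (R2), Rosa Horvat is treated as also owning Luis Horvat's interest in Ridgefield Manufacturing Inc, giving 18% + 37% = 55%.
By spousal attribution (R2), Rosa Horvat is treated as also owning Luis Horvat's interest in Bluewater Group plc, giving 23% + 13% = 36%.
Chain via Ridgefield Manufacturing Inc. → Silverbay Energy Co. → Wildmere Logistics SA (R1): 55% × 48% × 22% × 27% = 1.56816% of Harbor Media Ltd.
Chain via Bluewater Group plc → Cobalt Foods Inc. → Beacon Capital LLC (R1): 36% × 82% × 17% × 61% = 3.061224% of Harbor Media Ltd.
Direct interest in Harbor Media Ltd: 10%.
Aggregating (R3): 1.56816% + 3.061224% + 10% = 14.629384%.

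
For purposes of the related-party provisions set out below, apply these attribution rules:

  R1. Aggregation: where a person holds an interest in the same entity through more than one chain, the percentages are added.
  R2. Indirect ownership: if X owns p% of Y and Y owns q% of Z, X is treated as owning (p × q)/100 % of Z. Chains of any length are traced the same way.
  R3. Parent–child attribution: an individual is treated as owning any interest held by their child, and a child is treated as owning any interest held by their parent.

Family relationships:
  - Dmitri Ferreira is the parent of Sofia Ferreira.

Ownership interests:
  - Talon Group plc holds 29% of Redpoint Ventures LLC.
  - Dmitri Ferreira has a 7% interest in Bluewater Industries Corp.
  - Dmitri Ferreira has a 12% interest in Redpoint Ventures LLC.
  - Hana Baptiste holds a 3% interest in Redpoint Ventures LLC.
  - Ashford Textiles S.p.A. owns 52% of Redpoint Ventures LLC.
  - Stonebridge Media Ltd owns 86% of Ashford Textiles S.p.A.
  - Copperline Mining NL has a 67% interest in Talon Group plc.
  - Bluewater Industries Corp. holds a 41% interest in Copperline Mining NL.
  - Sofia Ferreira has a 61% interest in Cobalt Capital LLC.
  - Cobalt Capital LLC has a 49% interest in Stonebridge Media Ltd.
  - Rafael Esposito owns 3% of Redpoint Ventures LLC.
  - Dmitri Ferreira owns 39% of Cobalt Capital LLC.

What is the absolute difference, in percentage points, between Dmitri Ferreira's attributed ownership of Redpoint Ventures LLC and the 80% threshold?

45.529559

By parent–child attribution (R3), Dmitri Ferreira is treated as also owning Sofia Ferreira's interest in Cobalt Capital LLC, giving 39% + 61% = 100%.
Chain via Bluewater Industries Corp. → Copperline Mining NL → Talon Group plc (R2): 7% × 41% × 67% × 29% = 0.557641% of Redpoint Ventures LLC.
Chain via Cobalt Capital LLC → Stonebridge Media Ltd → Ashford Textiles S.p.A. (R2): 100% × 49% × 86% × 52% = 21.9128% of Redpoint Ventures LLC.
Direct interest in Redpoint Ventures LLC: 12%.
Aggregating (R1): 0.557641% + 21.9128% + 12% = 34.470441%.
34.470441% falls short of the 80% threshold by 45.529559 percentage points.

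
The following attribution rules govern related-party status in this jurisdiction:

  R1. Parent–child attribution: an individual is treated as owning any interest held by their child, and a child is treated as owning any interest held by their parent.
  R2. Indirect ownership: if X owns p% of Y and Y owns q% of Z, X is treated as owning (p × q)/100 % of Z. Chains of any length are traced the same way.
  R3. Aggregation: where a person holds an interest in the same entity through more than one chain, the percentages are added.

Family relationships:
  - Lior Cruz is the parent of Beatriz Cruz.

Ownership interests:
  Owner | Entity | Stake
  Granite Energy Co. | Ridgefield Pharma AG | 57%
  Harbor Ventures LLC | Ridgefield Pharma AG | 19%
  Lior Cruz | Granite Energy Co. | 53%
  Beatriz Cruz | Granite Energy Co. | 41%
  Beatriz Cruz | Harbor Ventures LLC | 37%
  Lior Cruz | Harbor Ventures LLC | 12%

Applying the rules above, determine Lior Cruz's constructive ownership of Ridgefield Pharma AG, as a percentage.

62.89%

By parent–child attribution (R1), Lior Cruz is treated as also owning Beatriz Cruz's interest in Harbor Ventures LLC, giving 12% + 37% = 49%.
By parent–child attribution (R1), Lior Cruz is treated as also owning Beatriz Cruz's interest in Granite Energy Co, giving 53% + 41% = 94%.
Chain via Harbor Ventures LLC (R2): 49% × 19% = 9.31% of Ridgefield Pharma AG.
Chain via Granite Energy Co. (R2): 94% × 57% = 53.58% of Ridgefield Pharma AG.
Aggregating (R3): 9.31% + 53.58% = 62.89%.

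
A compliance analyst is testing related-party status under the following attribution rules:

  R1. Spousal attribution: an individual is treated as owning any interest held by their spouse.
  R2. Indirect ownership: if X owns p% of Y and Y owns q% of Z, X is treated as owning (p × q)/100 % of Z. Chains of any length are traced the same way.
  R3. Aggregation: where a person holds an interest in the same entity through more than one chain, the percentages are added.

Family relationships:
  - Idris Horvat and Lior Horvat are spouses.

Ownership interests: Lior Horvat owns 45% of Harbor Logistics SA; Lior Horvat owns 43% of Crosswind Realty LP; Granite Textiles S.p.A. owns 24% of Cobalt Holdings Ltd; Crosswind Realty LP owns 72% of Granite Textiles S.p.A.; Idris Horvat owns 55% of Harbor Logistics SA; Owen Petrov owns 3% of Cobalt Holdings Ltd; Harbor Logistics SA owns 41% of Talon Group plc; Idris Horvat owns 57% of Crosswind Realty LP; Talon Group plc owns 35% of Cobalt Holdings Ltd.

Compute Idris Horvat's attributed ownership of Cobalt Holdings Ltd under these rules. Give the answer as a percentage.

By spousal attribution (R1), Idris Horvat is treated as also owning Lior Horvat's interest in Crosswind Realty LP, giving 57% + 43% = 100%.
By spousal attribution (R1), Idris Horvat is treated as also owning Lior Horvat's interest in Harbor Logistics SA, giving 55% + 45% = 100%.
Chain via Crosswind Realty LP → Granite Textiles S.p.A. (R2): 100% × 72% × 24% = 17.28% of Cobalt Holdings Ltd.
Chain via Harbor Logistics SA → Talon Group plc (R2): 100% × 41% × 35% = 14.35% of Cobalt Holdings Ltd.
Aggregating (R3): 17.28% + 14.35% = 31.63%.

31.63%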